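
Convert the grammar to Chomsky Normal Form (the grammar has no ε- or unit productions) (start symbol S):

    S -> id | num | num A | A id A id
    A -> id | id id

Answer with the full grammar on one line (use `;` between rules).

S -> id | num | X1 A | A Y1; A -> id | X2 X2; X1 -> num; X2 -> id; Y1 -> X2 Y2; Y2 -> A X2

Introduce a nonterminal for each terminal appearing in a rule of length ≥ 2: X1 → num, X2 → id.
Binarize each right-hand side of length ≥ 3 by chaining fresh nonterminals (Y1, Y2, …): affected rules were S → A X2 A X2.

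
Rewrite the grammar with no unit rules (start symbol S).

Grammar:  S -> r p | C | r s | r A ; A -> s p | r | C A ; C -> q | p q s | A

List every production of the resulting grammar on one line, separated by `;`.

Unit pairs: C ⇒* {A}; S ⇒* {A, C}.
For every A with A ⇒* B via unit rules, add B's non-unit alternatives to A; then delete every rule of the form X → Y.

S -> q | p q s | r p | r s | r A | s p | r | C A; A -> s p | r | C A; C -> q | p q s | s p | r | C A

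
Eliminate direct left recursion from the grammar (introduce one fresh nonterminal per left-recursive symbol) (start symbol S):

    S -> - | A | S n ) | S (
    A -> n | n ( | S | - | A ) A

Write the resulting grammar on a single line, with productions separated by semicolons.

Directly left-recursive nonterminals: S, A.
For S: α = {n ), (}, β = {-, A}. Rewrite as S → β S' and S' → α S' | ε.
For A: α = {) A}, β = {n, n (, S, -}. Rewrite as A → β A' and A' → α A' | ε.

S -> - S' | A S'; A -> n A' | n ( A' | S A' | - A'; S' -> n ) S' | ( S' | eps; A' -> ) A A' | eps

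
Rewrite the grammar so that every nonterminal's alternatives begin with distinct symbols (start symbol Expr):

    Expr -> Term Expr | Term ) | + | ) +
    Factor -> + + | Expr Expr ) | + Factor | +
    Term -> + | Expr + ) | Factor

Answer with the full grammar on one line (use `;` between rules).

Expr has alternatives sharing prefix 'Term': factor to Expr → Term Expr1 with Expr1 → Expr | ).
Factor has alternatives sharing prefix '+': factor to Factor → + Factor1 with Factor1 → + | Factor | ε.

Expr -> + | ) + | Term Expr1; Factor -> Expr Expr ) | + Factor1; Term -> + | Expr + ) | Factor; Expr1 -> Expr | ); Factor1 -> + | Factor | eps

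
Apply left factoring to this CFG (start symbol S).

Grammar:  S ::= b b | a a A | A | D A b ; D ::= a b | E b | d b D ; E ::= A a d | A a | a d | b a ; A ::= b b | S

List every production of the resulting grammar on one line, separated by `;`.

E has alternatives sharing prefix 'A a': factor to E → A a E' with E' → d | ε.

S ::= b b | a a A | A | D A b; D ::= a b | E b | d b D; E ::= a d | b a | A a E'; A ::= b b | S; E' ::= d | ε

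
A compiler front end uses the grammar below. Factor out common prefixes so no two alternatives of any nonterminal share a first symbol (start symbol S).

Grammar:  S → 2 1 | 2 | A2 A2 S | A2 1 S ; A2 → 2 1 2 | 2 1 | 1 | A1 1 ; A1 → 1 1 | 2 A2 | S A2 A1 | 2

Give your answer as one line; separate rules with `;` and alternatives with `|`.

S → 2 S' | A2 S''; A2 → 1 | A1 1 | 2 1 A2'; A1 → 1 1 | S A2 A1 | 2 A1'; S' → 1 | ε; S'' → A2 S | 1 S; A2' → 2 | ε; A1' → A2 | ε

S has alternatives sharing prefix '2': factor to S → 2 S' with S' → 1 | ε.
S has alternatives sharing prefix 'A2': factor to S → A2 S'' with S'' → A2 S | 1 S.
A2 has alternatives sharing prefix '2 1': factor to A2 → 2 1 A2' with A2' → 2 | ε.
A1 has alternatives sharing prefix '2': factor to A1 → 2 A1' with A1' → A2 | ε.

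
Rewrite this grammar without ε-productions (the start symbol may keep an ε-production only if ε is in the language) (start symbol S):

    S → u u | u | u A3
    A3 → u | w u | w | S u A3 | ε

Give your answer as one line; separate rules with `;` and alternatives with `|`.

S → u u | u | u A3; A3 → u | w u | w | S u A3 | S u

Nullable nonterminals: {A3}.
ε ∉ L(G), so no ε-production is kept.
Expand every rule over subsets of its nullable positions: A3 → S u A3 gives S u A3 | S u.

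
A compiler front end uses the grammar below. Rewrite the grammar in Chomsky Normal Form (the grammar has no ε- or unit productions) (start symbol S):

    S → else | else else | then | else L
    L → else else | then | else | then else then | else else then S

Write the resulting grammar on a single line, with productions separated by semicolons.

Introduce a nonterminal for each terminal appearing in a rule of length ≥ 2: X1 → else, X2 → then.
Binarize each right-hand side of length ≥ 3 by chaining fresh nonterminals (Y1, Y2, …): affected rules were L → X2 X1 X2; L → X1 X1 X2 S.

S → else | X1 X1 | then | X1 L; L → X1 X1 | then | else | X2 Y1 | X1 Y2; X1 → else; X2 → then; Y1 → X1 X2; Y2 → X1 Y3; Y3 → X2 S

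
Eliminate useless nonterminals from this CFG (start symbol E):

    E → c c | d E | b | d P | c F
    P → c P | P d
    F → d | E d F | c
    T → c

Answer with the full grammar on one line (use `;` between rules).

E → c c | d E | b | c F; F → d | E d F | c

Generating nonterminals: {E, F, T}.
Reachable from E after that: {E, F}.
Removed useless symbols: {P, T} and every production mentioning them.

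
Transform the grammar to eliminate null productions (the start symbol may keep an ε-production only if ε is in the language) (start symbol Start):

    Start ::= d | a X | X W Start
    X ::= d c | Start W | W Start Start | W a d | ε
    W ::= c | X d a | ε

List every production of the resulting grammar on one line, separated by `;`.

The nullable symbols are {W, X}.
ε ∉ L(G), so no ε-production is kept.
For each production, add variants omitting each subset of nullable occurrences: Start → a X gives a X | a. Start → X W Start gives X W Start | X Start | W Start. X → Start W gives Start W | Start. X → W Start Start gives W Start Start | Start Start.

Start ::= d | a X | a | X W Start | X Start | W Start; X ::= d c | Start W | Start | W Start Start | Start Start | W a d | a d; W ::= c | X d a | d a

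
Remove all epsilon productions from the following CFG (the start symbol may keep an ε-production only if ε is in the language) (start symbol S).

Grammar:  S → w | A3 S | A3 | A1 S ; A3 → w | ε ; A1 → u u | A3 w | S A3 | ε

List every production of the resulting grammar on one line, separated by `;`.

S → w | A3 S | A3 | A1 S | A1 | ε; A3 → w; A1 → u u | A3 w | w | S A3 | S | A3

Nullable nonterminals: {A1, A3, S}.
ε ∈ L(G) since S is nullable, so keep S → ε.
Expand every rule over subsets of its nullable positions: S → A3 S gives A3 S | A3. S → A1 S gives A1 S | A1. A1 → A3 w gives A3 w | w. A1 → S A3 gives S A3 | S | A3.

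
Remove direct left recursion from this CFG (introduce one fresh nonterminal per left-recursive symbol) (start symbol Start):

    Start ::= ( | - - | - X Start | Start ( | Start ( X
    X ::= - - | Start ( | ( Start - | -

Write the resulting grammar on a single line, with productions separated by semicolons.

Left recursion appears on Start.
For Start: α = {(, ( X}, β = {(, - -, - X Start}. Rewrite as Start → β Start1 and Start1 → α Start1 | ε.

Start ::= ( Start1 | - - Start1 | - X Start Start1; X ::= - - | Start ( | ( Start - | -; Start1 ::= ( Start1 | ( X Start1 | ε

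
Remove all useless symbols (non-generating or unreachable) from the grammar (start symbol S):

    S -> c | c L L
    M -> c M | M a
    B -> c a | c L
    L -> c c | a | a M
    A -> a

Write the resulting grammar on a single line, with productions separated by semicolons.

S -> c | c L L; L -> c c | a

Generating nonterminals: {A, B, L, S}.
Reachable from S after that: {L, S}.
Removed useless symbols: {A, B, M} and every production mentioning them.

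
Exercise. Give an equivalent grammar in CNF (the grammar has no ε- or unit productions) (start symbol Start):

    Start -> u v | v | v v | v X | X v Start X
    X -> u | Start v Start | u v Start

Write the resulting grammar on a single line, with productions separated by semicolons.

Start -> X1 X2 | v | X2 X2 | X2 X | X Y1; X -> u | Start Y3 | X1 Y4; X1 -> u; X2 -> v; Y1 -> X2 Y2; Y2 -> Start X; Y3 -> X2 Start; Y4 -> X2 Start

Introduce a nonterminal for each terminal appearing in a rule of length ≥ 2: X1 → u, X2 → v.
Binarize each right-hand side of length ≥ 3 by chaining fresh nonterminals (Y1, Y2, …): affected rules were Start → X X2 Start X; X → Start X2 Start; X → X1 X2 Start.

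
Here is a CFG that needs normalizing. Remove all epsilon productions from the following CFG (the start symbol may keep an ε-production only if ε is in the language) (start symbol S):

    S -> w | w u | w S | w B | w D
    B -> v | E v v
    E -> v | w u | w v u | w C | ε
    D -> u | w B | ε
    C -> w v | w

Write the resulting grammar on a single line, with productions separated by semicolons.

S -> w | w u | w S | w B | w D; B -> v | E v v | v v; E -> v | w u | w v u | w C; D -> u | w B; C -> w v | w

Nullable set = {D, E}.
ε ∉ L(G), so no ε-production is kept.
For each production, add variants omitting each subset of nullable occurrences: B → E v v gives E v v | v v.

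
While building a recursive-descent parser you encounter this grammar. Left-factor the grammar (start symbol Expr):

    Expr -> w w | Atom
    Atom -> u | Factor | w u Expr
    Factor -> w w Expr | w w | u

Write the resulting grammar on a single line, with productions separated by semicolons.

Factor has alternatives sharing prefix 'w w': factor to Factor → w w Factor1 with Factor1 → Expr | ε.

Expr -> w w | Atom; Atom -> u | Factor | w u Expr; Factor -> u | w w Factor1; Factor1 -> Expr | ε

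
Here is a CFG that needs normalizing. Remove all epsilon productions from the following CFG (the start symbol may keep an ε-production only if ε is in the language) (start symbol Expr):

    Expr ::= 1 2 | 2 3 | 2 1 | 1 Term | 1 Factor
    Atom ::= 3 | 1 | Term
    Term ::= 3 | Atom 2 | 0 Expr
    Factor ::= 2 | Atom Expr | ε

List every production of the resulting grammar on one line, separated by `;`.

Expr ::= 1 2 | 2 3 | 2 1 | 1 Term | 1 Factor | 1; Atom ::= 3 | 1 | Term; Term ::= 3 | Atom 2 | 0 Expr; Factor ::= 2 | Atom Expr

The nullable symbols are {Factor}.
ε ∉ L(G), so no ε-production is kept.
Add the nullable-subset variants: Expr → 1 Factor gives 1 Factor | 1.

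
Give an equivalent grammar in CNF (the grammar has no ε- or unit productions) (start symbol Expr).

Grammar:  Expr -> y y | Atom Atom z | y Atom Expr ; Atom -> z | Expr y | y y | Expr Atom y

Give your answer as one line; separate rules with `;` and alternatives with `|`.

Introduce a nonterminal for each terminal appearing in a rule of length ≥ 2: X1 → y, X2 → z.
Binarize each right-hand side of length ≥ 3 by chaining fresh nonterminals (Y1, Y2, …): affected rules were Expr → Atom Atom X2; Expr → X1 Atom Expr; Atom → Expr Atom X1.

Expr -> X1 X1 | Atom Y1 | X1 Y2; Atom -> z | Expr X1 | X1 X1 | Expr Y3; X1 -> y; X2 -> z; Y1 -> Atom X2; Y2 -> Atom Expr; Y3 -> Atom X1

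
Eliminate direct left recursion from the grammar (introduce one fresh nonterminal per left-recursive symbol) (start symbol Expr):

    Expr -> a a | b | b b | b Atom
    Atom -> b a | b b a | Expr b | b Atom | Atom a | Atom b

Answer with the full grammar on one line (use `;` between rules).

Left recursion appears on Atom.
For Atom: α = {a, b}, β = {b a, b b a, Expr b, b Atom}. Rewrite as Atom → β Atom1 and Atom1 → α Atom1 | ε.

Expr -> a a | b | b b | b Atom; Atom -> b a Atom1 | b b a Atom1 | Expr b Atom1 | b Atom Atom1; Atom1 -> a Atom1 | b Atom1 | ε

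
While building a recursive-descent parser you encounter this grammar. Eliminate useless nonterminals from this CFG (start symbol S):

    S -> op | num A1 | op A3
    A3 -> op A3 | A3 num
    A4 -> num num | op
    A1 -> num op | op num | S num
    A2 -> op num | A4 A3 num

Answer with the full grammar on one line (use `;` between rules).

S -> op | num A1; A1 -> num op | op num | S num

Generating nonterminals: {A1, A2, A4, S}.
Reachable from S after that: {A1, S}.
Removed useless symbols: {A2, A3, A4} and every production mentioning them.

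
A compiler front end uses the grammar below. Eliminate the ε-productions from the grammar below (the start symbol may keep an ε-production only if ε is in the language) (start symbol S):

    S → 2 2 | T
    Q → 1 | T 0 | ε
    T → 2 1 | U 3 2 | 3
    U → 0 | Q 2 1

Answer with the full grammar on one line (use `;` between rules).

S → 2 2 | T; Q → 1 | T 0; T → 2 1 | U 3 2 | 3; U → 0 | Q 2 1 | 2 1

The nullable symbols are {Q}.
ε ∉ L(G), so no ε-production is kept.
Add the nullable-subset variants: U → Q 2 1 gives Q 2 1 | 2 1.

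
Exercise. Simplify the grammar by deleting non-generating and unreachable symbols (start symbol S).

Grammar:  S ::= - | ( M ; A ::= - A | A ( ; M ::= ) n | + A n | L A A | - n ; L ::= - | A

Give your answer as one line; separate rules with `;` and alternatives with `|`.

S ::= - | ( M; M ::= ) n | - n

Generating nonterminals: {L, M, S}.
Reachable from S after that: {M, S}.
Removed useless symbols: {A, L} and every production mentioning them.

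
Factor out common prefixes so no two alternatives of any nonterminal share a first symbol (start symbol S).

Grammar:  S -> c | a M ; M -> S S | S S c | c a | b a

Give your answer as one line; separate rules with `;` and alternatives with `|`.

S -> c | a M; M -> c a | b a | S S M'; M' -> ε | c

M has alternatives sharing prefix 'S S': factor to M → S S M' with M' → ε | c.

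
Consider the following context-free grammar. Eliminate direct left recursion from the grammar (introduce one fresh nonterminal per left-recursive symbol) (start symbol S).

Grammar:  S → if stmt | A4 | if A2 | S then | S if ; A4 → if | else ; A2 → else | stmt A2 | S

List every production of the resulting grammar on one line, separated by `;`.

Directly left-recursive nonterminal: S.
For S: α = {then, if}, β = {if stmt, A4, if A2}. Rewrite as S → β S' and S' → α S' | ε.

S → if stmt S' | A4 S' | if A2 S'; A4 → if | else; A2 → else | stmt A2 | S; S' → then S' | if S' | ε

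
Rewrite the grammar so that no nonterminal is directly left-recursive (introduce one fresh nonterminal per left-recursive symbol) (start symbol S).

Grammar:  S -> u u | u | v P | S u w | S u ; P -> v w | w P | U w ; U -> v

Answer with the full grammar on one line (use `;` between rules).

S is directly left-recursive.
For S: α = {u w, u}, β = {u u, u, v P}. Rewrite as S → β S' and S' → α S' | ε.

S -> u u S' | u S' | v P S'; P -> v w | w P | U w; U -> v; S' -> u w S' | u S' | ε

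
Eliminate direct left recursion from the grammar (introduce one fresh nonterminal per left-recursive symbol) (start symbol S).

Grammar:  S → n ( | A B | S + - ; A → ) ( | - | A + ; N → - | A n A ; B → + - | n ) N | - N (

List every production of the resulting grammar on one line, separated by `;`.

Left recursion appears on S, A.
For S: α = {+ -}, β = {n (, A B}. Rewrite as S → β S' and S' → α S' | ε.
For A: α = {+}, β = {) (, -}. Rewrite as A → β A' and A' → α A' | ε.

S → n ( S' | A B S'; A → ) ( A' | - A'; N → - | A n A; B → + - | n ) N | - N (; S' → + - S' | eps; A' → + A' | eps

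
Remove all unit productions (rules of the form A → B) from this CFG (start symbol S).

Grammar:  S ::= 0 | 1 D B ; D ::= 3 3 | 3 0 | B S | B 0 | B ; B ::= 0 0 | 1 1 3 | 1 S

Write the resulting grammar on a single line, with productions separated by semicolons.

S ::= 0 | 1 D B; D ::= 0 0 | 1 1 3 | 1 S | 3 3 | 3 0 | B S | B 0; B ::= 0 0 | 1 1 3 | 1 S

Unit pairs: D ⇒* {B}.
For every A with A ⇒* B via unit rules, add B's non-unit alternatives to A; then delete every rule of the form X → Y.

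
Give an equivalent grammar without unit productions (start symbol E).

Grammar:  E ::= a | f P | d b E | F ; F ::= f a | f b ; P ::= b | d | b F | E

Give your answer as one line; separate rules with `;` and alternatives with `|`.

E ::= a | f P | d b E | f a | f b; F ::= f a | f b; P ::= a | f P | d b E | b | d | b F | f a | f b

Unit pairs: E ⇒* {F}; P ⇒* {E, F}.
Replace each nonterminal's rules with the union of the non-unit rules of every nonterminal it unit-derives.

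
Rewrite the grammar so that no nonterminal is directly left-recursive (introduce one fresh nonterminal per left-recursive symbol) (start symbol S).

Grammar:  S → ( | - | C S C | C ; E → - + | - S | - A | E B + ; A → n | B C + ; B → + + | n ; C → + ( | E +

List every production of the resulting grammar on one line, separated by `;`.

Directly left-recursive nonterminal: E.
For E: α = {B +}, β = {- +, - S, - A}. Rewrite as E → β E' and E' → α E' | ε.

S → ( | - | C S C | C; E → - + E' | - S E' | - A E'; A → n | B C +; B → + + | n; C → + ( | E +; E' → B + E' | epsilon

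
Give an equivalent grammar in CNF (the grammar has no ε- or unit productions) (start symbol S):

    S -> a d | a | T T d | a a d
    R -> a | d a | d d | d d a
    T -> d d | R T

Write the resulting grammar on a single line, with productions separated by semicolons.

Introduce a nonterminal for each terminal appearing in a rule of length ≥ 2: X1 → a, X2 → d.
Binarize each right-hand side of length ≥ 3 by chaining fresh nonterminals (Y1, Y2, …): affected rules were S → T T X2; S → X1 X1 X2; R → X2 X2 X1.

S -> X1 X2 | a | T Y1 | X1 Y2; R -> a | X2 X1 | X2 X2 | X2 Y3; T -> X2 X2 | R T; X1 -> a; X2 -> d; Y1 -> T X2; Y2 -> X1 X2; Y3 -> X2 X1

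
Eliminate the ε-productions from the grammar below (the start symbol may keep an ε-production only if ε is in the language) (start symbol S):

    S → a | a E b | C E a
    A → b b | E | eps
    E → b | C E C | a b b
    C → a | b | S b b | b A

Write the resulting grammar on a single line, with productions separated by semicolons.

The nullable symbols are {A}.
ε ∉ L(G), so no ε-production is kept.

S → a | a E b | C E a; A → b b | E; E → b | C E C | a b b; C → a | b | S b b | b A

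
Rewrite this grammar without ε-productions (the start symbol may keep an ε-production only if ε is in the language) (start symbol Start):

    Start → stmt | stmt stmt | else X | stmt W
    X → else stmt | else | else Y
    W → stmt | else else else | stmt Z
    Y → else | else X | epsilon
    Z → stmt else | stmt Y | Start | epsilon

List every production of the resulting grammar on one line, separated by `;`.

Start → stmt | stmt stmt | else X | stmt W; X → else stmt | else | else Y; W → stmt | else else else | stmt Z; Y → else | else X; Z → stmt else | stmt Y | stmt | Start

Nullable nonterminals: {Y, Z}.
ε ∉ L(G), so no ε-production is kept.
Add the nullable-subset variants: Z → stmt Y gives stmt Y | stmt.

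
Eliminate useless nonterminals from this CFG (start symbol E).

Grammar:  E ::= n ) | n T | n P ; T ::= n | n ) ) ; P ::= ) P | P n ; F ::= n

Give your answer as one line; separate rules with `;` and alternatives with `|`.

E ::= n ) | n T; T ::= n | n ) )

Generating nonterminals: {E, F, T}.
Reachable from E after that: {E, T}.
Removed useless symbols: {F, P} and every production mentioning them.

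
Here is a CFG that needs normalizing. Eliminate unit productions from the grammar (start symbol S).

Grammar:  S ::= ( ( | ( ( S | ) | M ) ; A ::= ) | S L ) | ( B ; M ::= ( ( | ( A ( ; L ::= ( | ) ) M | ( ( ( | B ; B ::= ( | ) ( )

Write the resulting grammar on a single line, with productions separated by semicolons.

Unit pairs: L ⇒* {B}.
For every A with A ⇒* B via unit rules, add B's non-unit alternatives to A; then delete every rule of the form X → Y.

S ::= ( ( | ( ( S | ) | M ); A ::= ) | S L ) | ( B; M ::= ( ( | ( A (; L ::= ( | ) ) M | ( ( ( | ) ( ); B ::= ( | ) ( )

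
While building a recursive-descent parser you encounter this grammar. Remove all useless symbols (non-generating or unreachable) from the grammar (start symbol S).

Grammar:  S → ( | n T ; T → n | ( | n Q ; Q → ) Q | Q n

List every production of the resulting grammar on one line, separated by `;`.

Generating nonterminals: {S, T}.
Reachable from S after that: {S, T}.
Removed useless symbols: {Q} and every production mentioning them.

S → ( | n T; T → n | (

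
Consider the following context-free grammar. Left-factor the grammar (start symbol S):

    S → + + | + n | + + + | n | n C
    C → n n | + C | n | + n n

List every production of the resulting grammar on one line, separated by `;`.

S has alternatives sharing prefix '+': factor to S → + S' with S' → + | n | + +.
S has alternatives sharing prefix 'n': factor to S → n S'' with S'' → ε | C.
C has alternatives sharing prefix 'n': factor to C → n C' with C' → n | ε.
C has alternatives sharing prefix '+': factor to C → + C'' with C'' → C | n n.
S' has alternatives sharing prefix '+': factor to S' → + S''' with S''' → ε | +.

S → + S' | n S''; C → n C' | + C''; S' → n | + S'''; S'' → ε | C; C' → n | ε; C'' → C | n n; S''' → ε | +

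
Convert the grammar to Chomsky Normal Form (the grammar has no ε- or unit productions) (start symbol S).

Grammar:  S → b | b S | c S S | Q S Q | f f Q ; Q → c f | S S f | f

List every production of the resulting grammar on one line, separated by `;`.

S → b | X1 S | X2 Y1 | Q Y2 | X3 Y3; Q → X2 X3 | S Y4 | f; X1 → b; X2 → c; X3 → f; Y1 → S S; Y2 → S Q; Y3 → X3 Q; Y4 → S X3

Introduce a nonterminal for each terminal appearing in a rule of length ≥ 2: X1 → b, X2 → c, X3 → f.
Binarize each right-hand side of length ≥ 3 by chaining fresh nonterminals (Y1, Y2, …): affected rules were S → X2 S S; S → Q S Q; S → X3 X3 Q; Q → S S X3.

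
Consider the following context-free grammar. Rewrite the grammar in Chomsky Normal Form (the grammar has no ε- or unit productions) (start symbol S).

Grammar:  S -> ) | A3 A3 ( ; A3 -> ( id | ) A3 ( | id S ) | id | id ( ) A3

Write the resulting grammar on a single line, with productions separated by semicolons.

S -> ) | A3 Y1; A3 -> X1 X2 | X3 Y2 | X2 Y3 | id | X2 Y4; X1 -> (; X2 -> id; X3 -> ); Y1 -> A3 X1; Y2 -> A3 X1; Y3 -> S X3; Y4 -> X1 Y5; Y5 -> X3 A3

Introduce a nonterminal for each terminal appearing in a rule of length ≥ 2: X1 → (, X2 → id, X3 → ).
Binarize each right-hand side of length ≥ 3 by chaining fresh nonterminals (Y1, Y2, …): affected rules were S → A3 A3 X1; A3 → X3 A3 X1; A3 → X2 S X3; A3 → X2 X1 X3 A3.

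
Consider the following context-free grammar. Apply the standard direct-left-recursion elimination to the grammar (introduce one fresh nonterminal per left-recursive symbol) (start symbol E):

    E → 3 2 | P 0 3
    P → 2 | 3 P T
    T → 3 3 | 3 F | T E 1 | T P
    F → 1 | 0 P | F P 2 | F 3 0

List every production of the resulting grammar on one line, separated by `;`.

Directly left-recursive nonterminals: T, F.
For T: α = {E 1, P}, β = {3 3, 3 F}. Rewrite as T → β T' and T' → α T' | ε.
For F: α = {P 2, 3 0}, β = {1, 0 P}. Rewrite as F → β F' and F' → α F' | ε.

E → 3 2 | P 0 3; P → 2 | 3 P T; T → 3 3 T' | 3 F T'; F → 1 F' | 0 P F'; T' → E 1 T' | P T' | ε; F' → P 2 F' | 3 0 F' | ε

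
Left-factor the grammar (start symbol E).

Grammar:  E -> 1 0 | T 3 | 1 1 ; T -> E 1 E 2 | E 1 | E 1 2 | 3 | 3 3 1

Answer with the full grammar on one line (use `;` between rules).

E has alternatives sharing prefix '1': factor to E → 1 E' with E' → 0 | 1.
T has alternatives sharing prefix 'E 1': factor to T → E 1 T' with T' → E 2 | ε | 2.
T has alternatives sharing prefix '3': factor to T → 3 T'' with T'' → ε | 3 1.

E -> T 3 | 1 E'; T -> E 1 T' | 3 T''; E' -> 0 | 1; T' -> E 2 | eps | 2; T'' -> eps | 3 1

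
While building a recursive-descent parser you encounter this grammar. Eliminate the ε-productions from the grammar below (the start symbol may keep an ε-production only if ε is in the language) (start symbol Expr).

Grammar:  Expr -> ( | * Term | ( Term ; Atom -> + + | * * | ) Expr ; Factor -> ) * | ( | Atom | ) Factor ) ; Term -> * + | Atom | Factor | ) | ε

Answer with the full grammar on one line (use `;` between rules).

Expr -> ( | * Term | * | ( Term; Atom -> + + | * * | ) Expr; Factor -> ) * | ( | Atom | ) Factor ); Term -> * + | Atom | Factor | )

The nullable symbols are {Term}.
ε ∉ L(G), so no ε-production is kept.
Expand every rule over subsets of its nullable positions: Expr → * Term gives * Term | *.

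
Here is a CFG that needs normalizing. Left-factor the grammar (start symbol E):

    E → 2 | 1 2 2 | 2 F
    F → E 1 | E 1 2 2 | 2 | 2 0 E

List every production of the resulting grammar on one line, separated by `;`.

E has alternatives sharing prefix '2': factor to E → 2 E' with E' → ε | F.
F has alternatives sharing prefix 'E 1': factor to F → E 1 F' with F' → ε | 2 2.
F has alternatives sharing prefix '2': factor to F → 2 F'' with F'' → ε | 0 E.

E → 1 2 2 | 2 E'; F → E 1 F' | 2 F''; E' → ε | F; F' → ε | 2 2; F'' → ε | 0 E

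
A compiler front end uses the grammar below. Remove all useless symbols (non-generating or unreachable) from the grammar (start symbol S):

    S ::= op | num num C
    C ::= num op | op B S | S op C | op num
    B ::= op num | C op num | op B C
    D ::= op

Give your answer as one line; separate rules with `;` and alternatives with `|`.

Generating nonterminals: {B, C, D, S}.
Reachable from S after that: {B, C, S}.
Removed useless symbols: {D} and every production mentioning them.

S ::= op | num num C; C ::= num op | op B S | S op C | op num; B ::= op num | C op num | op B C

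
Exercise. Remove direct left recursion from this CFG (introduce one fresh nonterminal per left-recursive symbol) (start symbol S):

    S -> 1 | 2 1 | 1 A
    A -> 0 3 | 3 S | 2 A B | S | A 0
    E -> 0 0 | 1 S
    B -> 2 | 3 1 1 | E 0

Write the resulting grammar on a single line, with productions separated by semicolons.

S -> 1 | 2 1 | 1 A; A -> 0 3 A' | 3 S A' | 2 A B A' | S A'; E -> 0 0 | 1 S; B -> 2 | 3 1 1 | E 0; A' -> 0 A' | ε

A is directly left-recursive.
For A: α = {0}, β = {0 3, 3 S, 2 A B, S}. Rewrite as A → β A' and A' → α A' | ε.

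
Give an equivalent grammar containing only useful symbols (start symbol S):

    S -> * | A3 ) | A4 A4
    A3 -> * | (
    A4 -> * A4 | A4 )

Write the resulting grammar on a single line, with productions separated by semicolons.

S -> * | A3 ); A3 -> * | (

Generating nonterminals: {A3, S}.
Reachable from S after that: {A3, S}.
Removed useless symbols: {A4} and every production mentioning them.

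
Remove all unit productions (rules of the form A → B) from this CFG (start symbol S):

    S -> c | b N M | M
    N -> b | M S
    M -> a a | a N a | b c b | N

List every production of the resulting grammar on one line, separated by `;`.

S -> c | b N M | b | M S | a a | a N a | b c b; N -> b | M S; M -> b | M S | a a | a N a | b c b

Unit pairs: M ⇒* {N}; S ⇒* {M, N}.
Replace each nonterminal's rules with the union of the non-unit rules of every nonterminal it unit-derives.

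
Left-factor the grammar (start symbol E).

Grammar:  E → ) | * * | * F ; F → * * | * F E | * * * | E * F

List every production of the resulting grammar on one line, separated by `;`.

E → ) | * E'; F → E * F | * F'; E' → * | F; F' → F E | * F''; F'' → ε | *

E has alternatives sharing prefix '*': factor to E → * E' with E' → * | F.
F has alternatives sharing prefix '*': factor to F → * F' with F' → * | F E | * *.
F' has alternatives sharing prefix '*': factor to F' → * F'' with F'' → ε | *.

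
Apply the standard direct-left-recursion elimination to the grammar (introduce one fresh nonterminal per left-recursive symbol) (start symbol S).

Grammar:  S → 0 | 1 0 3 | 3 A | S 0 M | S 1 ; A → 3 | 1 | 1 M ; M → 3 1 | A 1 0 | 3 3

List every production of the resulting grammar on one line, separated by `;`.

Left recursion appears on S.
For S: α = {0 M, 1}, β = {0, 1 0 3, 3 A}. Rewrite as S → β S' and S' → α S' | ε.

S → 0 S' | 1 0 3 S' | 3 A S'; A → 3 | 1 | 1 M; M → 3 1 | A 1 0 | 3 3; S' → 0 M S' | 1 S' | eps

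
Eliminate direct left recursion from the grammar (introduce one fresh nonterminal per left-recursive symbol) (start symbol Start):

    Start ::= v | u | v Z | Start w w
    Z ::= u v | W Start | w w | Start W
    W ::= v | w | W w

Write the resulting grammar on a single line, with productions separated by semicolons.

Left recursion appears on Start, W.
For Start: α = {w w}, β = {v, u, v Z}. Rewrite as Start → β Start1 and Start1 → α Start1 | ε.
For W: α = {w}, β = {v, w}. Rewrite as W → β W1 and W1 → α W1 | ε.

Start ::= v Start1 | u Start1 | v Z Start1; Z ::= u v | W Start | w w | Start W; W ::= v W1 | w W1; Start1 ::= w w Start1 | eps; W1 ::= w W1 | eps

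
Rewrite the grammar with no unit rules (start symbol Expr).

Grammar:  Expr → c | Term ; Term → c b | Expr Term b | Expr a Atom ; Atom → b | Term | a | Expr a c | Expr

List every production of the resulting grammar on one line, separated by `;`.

Expr → c b | Expr Term b | Expr a Atom | c; Term → c b | Expr Term b | Expr a Atom; Atom → c b | Expr Term b | Expr a Atom | b | a | Expr a c | c

Unit pairs: Atom ⇒* {Expr, Term}; Expr ⇒* {Term}.
For each unit pair (A, B), copy every non-unit production of B to A, then drop all unit productions.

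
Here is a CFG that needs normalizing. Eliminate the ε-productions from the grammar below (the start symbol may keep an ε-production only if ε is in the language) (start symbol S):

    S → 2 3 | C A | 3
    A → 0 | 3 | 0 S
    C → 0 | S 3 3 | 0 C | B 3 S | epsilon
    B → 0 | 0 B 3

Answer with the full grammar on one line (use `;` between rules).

Nullable set = {C}.
ε ∉ L(G), so no ε-production is kept.
Expand every rule over subsets of its nullable positions: S → C A gives C A | A.

S → 2 3 | C A | A | 3; A → 0 | 3 | 0 S; C → 0 | S 3 3 | 0 C | B 3 S; B → 0 | 0 B 3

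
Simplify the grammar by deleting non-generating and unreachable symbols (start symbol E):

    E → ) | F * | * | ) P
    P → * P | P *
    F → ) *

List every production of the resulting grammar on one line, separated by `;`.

E → ) | F * | *; F → ) *

Generating nonterminals: {E, F}.
Reachable from E after that: {E, F}.
Removed useless symbols: {P} and every production mentioning them.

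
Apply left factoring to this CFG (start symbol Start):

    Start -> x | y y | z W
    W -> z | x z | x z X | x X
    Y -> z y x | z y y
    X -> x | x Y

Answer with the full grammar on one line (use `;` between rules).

Start -> x | y y | z W; W -> z | x W1; Y -> z y Y1; X -> x X1; W1 -> X | z W11; Y1 -> x | y; X1 -> ε | Y; W11 -> ε | X

W has alternatives sharing prefix 'x': factor to W → x W1 with W1 → z | z X | X.
Y has alternatives sharing prefix 'z y': factor to Y → z y Y1 with Y1 → x | y.
X has alternatives sharing prefix 'x': factor to X → x X1 with X1 → ε | Y.
W1 has alternatives sharing prefix 'z': factor to W1 → z W11 with W11 → ε | X.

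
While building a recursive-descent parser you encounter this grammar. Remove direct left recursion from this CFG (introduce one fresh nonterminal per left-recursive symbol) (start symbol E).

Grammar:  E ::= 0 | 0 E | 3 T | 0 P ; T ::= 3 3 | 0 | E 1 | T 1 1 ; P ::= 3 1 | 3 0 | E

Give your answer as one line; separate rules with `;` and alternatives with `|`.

E ::= 0 | 0 E | 3 T | 0 P; T ::= 3 3 T' | 0 T' | E 1 T'; P ::= 3 1 | 3 0 | E; T' ::= 1 1 T' | epsilon

Directly left-recursive nonterminal: T.
For T: α = {1 1}, β = {3 3, 0, E 1}. Rewrite as T → β T' and T' → α T' | ε.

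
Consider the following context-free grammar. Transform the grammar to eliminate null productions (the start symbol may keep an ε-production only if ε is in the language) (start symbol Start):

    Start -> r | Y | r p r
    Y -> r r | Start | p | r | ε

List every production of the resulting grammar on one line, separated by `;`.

Start -> r | Y | r p r | ε; Y -> r r | Start | p | r

Nullable set = {Start, Y}.
ε ∈ L(G) since Start is nullable, so keep Start → ε.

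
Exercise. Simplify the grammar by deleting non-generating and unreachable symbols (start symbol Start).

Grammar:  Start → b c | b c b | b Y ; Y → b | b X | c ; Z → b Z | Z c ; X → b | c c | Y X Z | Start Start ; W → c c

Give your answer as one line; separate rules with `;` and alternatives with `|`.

Generating nonterminals: {Start, W, X, Y}.
Reachable from Start after that: {Start, X, Y}.
Removed useless symbols: {W, Z} and every production mentioning them.

Start → b c | b c b | b Y; Y → b | b X | c; X → b | c c | Start Start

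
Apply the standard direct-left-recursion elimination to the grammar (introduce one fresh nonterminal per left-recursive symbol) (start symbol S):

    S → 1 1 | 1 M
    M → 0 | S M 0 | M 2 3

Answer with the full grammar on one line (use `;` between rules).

Directly left-recursive nonterminal: M.
For M: α = {2 3}, β = {0, S M 0}. Rewrite as M → β M' and M' → α M' | ε.

S → 1 1 | 1 M; M → 0 M' | S M 0 M'; M' → 2 3 M' | ε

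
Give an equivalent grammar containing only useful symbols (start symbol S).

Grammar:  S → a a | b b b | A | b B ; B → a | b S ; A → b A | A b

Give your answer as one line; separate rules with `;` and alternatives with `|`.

Generating nonterminals: {B, S}.
Reachable from S after that: {B, S}.
Removed useless symbols: {A} and every production mentioning them.

S → a a | b b b | b B; B → a | b S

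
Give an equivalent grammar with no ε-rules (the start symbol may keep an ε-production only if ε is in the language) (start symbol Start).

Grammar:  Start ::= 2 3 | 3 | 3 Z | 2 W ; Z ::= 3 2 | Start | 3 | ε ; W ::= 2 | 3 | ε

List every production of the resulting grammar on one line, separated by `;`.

Nullable nonterminals: {W, Z}.
ε ∉ L(G), so no ε-production is kept.
Add the nullable-subset variants: Start → 2 W gives 2 W | 2.

Start ::= 2 3 | 3 | 3 Z | 2 W | 2; Z ::= 3 2 | Start | 3; W ::= 2 | 3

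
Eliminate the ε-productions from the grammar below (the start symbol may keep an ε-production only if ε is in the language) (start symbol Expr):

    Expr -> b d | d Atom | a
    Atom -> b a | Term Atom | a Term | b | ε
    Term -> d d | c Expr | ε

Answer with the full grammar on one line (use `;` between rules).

The nullable symbols are {Atom, Term}.
ε ∉ L(G), so no ε-production is kept.
Expand every rule over subsets of its nullable positions: Expr → d Atom gives d Atom | d. Atom → Term Atom gives Term Atom | Term. Atom → a Term gives a Term | a.

Expr -> b d | d Atom | d | a; Atom -> b a | Term Atom | Term | a Term | a | b; Term -> d d | c Expr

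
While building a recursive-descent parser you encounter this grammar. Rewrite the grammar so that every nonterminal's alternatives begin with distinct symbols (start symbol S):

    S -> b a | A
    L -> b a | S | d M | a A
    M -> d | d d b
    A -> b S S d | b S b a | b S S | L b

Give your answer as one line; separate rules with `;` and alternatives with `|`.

M has alternatives sharing prefix 'd': factor to M → d M' with M' → ε | d b.
A has alternatives sharing prefix 'b S': factor to A → b S A' with A' → S d | b a | S.
A' has alternatives sharing prefix 'S': factor to A' → S A'' with A'' → d | ε.

S -> b a | A; L -> b a | S | d M | a A; M -> d M'; A -> L b | b S A'; M' -> ε | d b; A' -> b a | S A''; A'' -> d | ε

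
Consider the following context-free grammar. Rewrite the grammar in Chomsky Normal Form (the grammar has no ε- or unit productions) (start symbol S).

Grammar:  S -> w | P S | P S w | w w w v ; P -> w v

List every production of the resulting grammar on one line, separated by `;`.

Introduce a nonterminal for each terminal appearing in a rule of length ≥ 2: X1 → w, X2 → v.
Binarize each right-hand side of length ≥ 3 by chaining fresh nonterminals (Y1, Y2, …): affected rules were S → P S X1; S → X1 X1 X1 X2.

S -> w | P S | P Y1 | X1 Y2; P -> X1 X2; X1 -> w; X2 -> v; Y1 -> S X1; Y2 -> X1 Y3; Y3 -> X1 X2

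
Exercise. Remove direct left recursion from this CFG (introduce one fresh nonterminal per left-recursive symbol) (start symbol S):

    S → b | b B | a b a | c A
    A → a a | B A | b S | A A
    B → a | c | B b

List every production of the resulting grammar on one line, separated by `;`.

Left recursion appears on A, B.
For A: α = {A}, β = {a a, B A, b S}. Rewrite as A → β A' and A' → α A' | ε.
For B: α = {b}, β = {a, c}. Rewrite as B → β B' and B' → α B' | ε.

S → b | b B | a b a | c A; A → a a A' | B A A' | b S A'; B → a B' | c B'; A' → A A' | eps; B' → b B' | eps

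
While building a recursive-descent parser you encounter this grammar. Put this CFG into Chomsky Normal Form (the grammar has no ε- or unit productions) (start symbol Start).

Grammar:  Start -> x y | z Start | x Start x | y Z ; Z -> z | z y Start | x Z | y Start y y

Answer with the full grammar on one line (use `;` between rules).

Introduce a nonterminal for each terminal appearing in a rule of length ≥ 2: X1 → x, X2 → y, X3 → z.
Binarize each right-hand side of length ≥ 3 by chaining fresh nonterminals (Y1, Y2, …): affected rules were Start → X1 Start X1; Z → X3 X2 Start; Z → X2 Start X2 X2.

Start -> X1 X2 | X3 Start | X1 Y1 | X2 Z; Z -> z | X3 Y2 | X1 Z | X2 Y3; X1 -> x; X2 -> y; X3 -> z; Y1 -> Start X1; Y2 -> X2 Start; Y3 -> Start Y4; Y4 -> X2 X2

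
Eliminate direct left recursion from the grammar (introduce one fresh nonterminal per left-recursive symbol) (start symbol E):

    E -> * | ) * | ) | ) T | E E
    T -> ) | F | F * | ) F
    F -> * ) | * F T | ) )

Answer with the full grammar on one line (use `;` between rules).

E -> * E' | ) * E' | ) E' | ) T E'; T -> ) | F | F * | ) F; F -> * ) | * F T | ) ); E' -> E E' | epsilon

E is directly left-recursive.
For E: α = {E}, β = {*, ) *, ), ) T}. Rewrite as E → β E' and E' → α E' | ε.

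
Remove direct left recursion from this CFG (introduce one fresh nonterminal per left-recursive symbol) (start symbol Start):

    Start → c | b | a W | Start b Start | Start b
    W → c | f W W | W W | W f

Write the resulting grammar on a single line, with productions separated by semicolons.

Left recursion appears on Start, W.
For Start: α = {b Start, b}, β = {c, b, a W}. Rewrite as Start → β Start1 and Start1 → α Start1 | ε.
For W: α = {W, f}, β = {c, f W W}. Rewrite as W → β W1 and W1 → α W1 | ε.

Start → c Start1 | b Start1 | a W Start1; W → c W1 | f W W W1; Start1 → b Start Start1 | b Start1 | ε; W1 → W W1 | f W1 | ε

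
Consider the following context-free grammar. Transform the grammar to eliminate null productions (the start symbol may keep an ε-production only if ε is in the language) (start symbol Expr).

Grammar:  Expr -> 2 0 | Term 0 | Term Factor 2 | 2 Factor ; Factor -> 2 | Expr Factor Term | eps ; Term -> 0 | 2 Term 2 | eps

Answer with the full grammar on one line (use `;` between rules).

Nullable set = {Factor, Term}.
ε ∉ L(G), so no ε-production is kept.
For each production, add variants omitting each subset of nullable occurrences: Expr → Term 0 gives Term 0 | 0. Expr → Term Factor 2 gives Term Factor 2 | Term 2 | Factor 2 | 2. Factor → Expr Factor Term gives Expr Factor Term | Expr Factor | Expr Term | Expr. Term → 2 Term 2 gives 2 Term 2 | 2 2.

Expr -> 2 0 | Term 0 | 0 | Term Factor 2 | Term 2 | Factor 2 | 2 | 2 Factor; Factor -> 2 | Expr Factor Term | Expr Factor | Expr Term | Expr; Term -> 0 | 2 Term 2 | 2 2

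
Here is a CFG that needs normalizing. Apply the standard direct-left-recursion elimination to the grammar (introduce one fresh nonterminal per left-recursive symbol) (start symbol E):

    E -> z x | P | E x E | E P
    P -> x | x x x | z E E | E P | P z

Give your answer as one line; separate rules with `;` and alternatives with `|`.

E -> z x E' | P E'; P -> x P' | x x x P' | z E E P' | E P P'; E' -> x E E' | P E' | eps; P' -> z P' | eps

Left recursion appears on E, P.
For E: α = {x E, P}, β = {z x, P}. Rewrite as E → β E' and E' → α E' | ε.
For P: α = {z}, β = {x, x x x, z E E, E P}. Rewrite as P → β P' and P' → α P' | ε.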